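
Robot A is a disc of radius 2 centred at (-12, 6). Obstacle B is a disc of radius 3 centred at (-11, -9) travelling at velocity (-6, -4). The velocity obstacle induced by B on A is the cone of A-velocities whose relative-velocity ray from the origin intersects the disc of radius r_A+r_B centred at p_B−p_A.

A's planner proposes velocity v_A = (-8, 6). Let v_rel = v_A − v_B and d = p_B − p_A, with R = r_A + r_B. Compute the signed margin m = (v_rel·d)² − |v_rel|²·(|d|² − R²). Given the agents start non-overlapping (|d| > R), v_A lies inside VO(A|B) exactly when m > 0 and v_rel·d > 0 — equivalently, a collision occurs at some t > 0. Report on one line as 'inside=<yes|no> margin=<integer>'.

d = (1, -15),  |d|² = 226;  R = 2+3 = 5,  c = 226−5² = 201
v_rel = (-2, 10),  |v_rel|² = 104;  v_rel·d = (-2)·(1) + (10)·(-15) = -152
104·t² + 304·t + 201 = 0  ⇒  m = (-152)² − 104·201 = 2200
m = 2200 > 0,  v_rel·d = -152 < 0  ⇒  outside

inside=no margin=2200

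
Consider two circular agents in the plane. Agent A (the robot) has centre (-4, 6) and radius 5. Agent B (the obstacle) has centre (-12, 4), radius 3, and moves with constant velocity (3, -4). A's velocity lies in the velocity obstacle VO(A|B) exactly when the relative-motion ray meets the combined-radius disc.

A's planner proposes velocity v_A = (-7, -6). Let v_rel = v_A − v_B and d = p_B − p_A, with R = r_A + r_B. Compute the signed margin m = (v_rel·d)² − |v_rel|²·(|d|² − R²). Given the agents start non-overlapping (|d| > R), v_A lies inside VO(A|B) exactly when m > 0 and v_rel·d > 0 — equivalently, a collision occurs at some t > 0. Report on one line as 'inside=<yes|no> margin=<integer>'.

d = (-8, -2),  |d|² = 68;  R = 5+3 = 8,  c = 68−8² = 4
v_rel = (-10, -2),  |v_rel|² = 104;  v_rel·d = (-10)·(-8) + (-2)·(-2) = 84
104·t² − 168·t + 4 = 0  ⇒  m = 84² − 104·4 = 6640
m = 6640 > 0,  v_rel·d = 84 > 0  ⇒  inside

inside=yes margin=6640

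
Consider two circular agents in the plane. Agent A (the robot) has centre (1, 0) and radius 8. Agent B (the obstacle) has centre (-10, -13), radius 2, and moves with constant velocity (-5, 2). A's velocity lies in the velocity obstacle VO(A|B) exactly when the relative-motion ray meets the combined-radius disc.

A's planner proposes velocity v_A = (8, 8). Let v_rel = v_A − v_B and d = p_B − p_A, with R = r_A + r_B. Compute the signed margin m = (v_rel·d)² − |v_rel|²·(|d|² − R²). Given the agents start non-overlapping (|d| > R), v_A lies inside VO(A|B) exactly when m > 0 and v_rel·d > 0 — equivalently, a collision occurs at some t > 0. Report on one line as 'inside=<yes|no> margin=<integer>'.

d = (-11, -13),  |d|² = 290;  R = 8+2 = 10,  c = 290−10² = 190
v_rel = (13, 6),  |v_rel|² = 205;  v_rel·d = (13)·(-11) + (6)·(-13) = -221
205·t² + 442·t + 190 = 0  ⇒  m = (-221)² − 205·190 = 9891
m = 9891 > 0,  v_rel·d = -221 < 0  ⇒  outside

inside=no margin=9891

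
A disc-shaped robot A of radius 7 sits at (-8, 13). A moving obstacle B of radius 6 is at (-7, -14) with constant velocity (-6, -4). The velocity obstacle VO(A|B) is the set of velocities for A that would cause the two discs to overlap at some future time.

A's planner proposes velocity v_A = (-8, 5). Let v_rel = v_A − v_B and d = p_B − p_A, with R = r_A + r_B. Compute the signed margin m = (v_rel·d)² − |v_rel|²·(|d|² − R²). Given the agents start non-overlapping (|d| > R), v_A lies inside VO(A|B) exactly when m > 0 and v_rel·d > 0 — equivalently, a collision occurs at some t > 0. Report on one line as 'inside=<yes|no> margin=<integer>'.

d = (1, -27),  |d|² = 730;  R = 7+6 = 13,  c = 730−13² = 561
v_rel = (-2, 9),  |v_rel|² = 85;  v_rel·d = (-2)·(1) + (9)·(-27) = -245
85·t² + 490·t + 561 = 0  ⇒  m = (-245)² − 85·561 = 12340
m = 12340 > 0,  v_rel·d = -245 < 0  ⇒  outside

inside=no margin=12340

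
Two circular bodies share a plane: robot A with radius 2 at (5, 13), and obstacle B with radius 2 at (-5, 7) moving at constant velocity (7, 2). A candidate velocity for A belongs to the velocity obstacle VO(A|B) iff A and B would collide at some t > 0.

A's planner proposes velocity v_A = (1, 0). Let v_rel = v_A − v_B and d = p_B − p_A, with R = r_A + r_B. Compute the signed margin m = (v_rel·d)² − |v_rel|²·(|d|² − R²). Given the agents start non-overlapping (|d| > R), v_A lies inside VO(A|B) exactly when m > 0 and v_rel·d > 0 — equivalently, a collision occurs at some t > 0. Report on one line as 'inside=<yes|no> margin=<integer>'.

d = (-10, -6),  |d|² = 136;  R = 2+2 = 4,  c = 136−4² = 120
v_rel = (-6, -2),  |v_rel|² = 40;  v_rel·d = (-6)·(-10) + (-2)·(-6) = 72
40·t² − 144·t + 120 = 0  ⇒  m = 72² − 40·120 = 384
m = 384 > 0,  v_rel·d = 72 > 0  ⇒  inside

inside=yes margin=384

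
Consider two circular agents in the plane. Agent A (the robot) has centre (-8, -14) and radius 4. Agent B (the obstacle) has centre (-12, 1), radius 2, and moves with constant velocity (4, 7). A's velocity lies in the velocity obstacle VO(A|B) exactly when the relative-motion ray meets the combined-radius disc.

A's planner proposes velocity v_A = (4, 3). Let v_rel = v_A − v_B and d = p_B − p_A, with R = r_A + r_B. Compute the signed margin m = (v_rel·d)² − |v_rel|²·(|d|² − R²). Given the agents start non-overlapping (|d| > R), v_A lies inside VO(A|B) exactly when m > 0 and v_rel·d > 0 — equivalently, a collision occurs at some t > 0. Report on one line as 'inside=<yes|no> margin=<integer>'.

d = (-4, 15),  |d|² = 241;  R = 4+2 = 6,  c = 241−6² = 205
v_rel = (0, -4),  |v_rel|² = 16;  v_rel·d = (0)·(-4) + (-4)·(15) = -60
16·t² + 120·t + 205 = 0  ⇒  m = (-60)² − 16·205 = 320
m = 320 > 0,  v_rel·d = -60 < 0  ⇒  outside

inside=no margin=320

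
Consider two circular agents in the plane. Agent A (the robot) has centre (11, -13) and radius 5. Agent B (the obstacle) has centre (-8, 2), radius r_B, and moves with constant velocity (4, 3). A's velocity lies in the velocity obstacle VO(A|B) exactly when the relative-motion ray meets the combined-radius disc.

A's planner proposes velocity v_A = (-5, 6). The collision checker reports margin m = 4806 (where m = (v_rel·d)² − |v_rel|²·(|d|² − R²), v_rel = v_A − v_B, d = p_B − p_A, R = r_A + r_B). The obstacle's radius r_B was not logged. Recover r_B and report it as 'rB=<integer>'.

m = 4806
d = (-19, 15);  v_rel = (-9, 3),  |v_rel|² = 90
v_rel×d = (-9)·(15) − (3)·(-19) = -78
since m = R²·90 − (-78)²:  R² = (6084 + 4806) / 90 = 121
R = √121 = 11  ⇒  r_B = 11 − 5 = 6

rB=6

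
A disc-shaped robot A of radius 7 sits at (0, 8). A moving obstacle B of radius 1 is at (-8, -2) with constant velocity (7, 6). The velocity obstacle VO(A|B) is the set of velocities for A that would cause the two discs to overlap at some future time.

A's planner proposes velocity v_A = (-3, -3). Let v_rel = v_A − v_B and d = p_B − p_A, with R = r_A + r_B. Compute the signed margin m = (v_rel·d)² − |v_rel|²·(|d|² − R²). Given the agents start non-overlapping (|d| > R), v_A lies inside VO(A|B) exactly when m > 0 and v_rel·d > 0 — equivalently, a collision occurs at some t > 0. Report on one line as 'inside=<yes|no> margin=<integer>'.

d = (-8, -10),  |d|² = 164;  R = 7+1 = 8,  c = 164−8² = 100
v_rel = (-10, -9),  |v_rel|² = 181;  v_rel·d = (-10)·(-8) + (-9)·(-10) = 170
181·t² − 340·t + 100 = 0  ⇒  m = 170² − 181·100 = 10800
m = 10800 > 0,  v_rel·d = 170 > 0  ⇒  inside

inside=yes margin=10800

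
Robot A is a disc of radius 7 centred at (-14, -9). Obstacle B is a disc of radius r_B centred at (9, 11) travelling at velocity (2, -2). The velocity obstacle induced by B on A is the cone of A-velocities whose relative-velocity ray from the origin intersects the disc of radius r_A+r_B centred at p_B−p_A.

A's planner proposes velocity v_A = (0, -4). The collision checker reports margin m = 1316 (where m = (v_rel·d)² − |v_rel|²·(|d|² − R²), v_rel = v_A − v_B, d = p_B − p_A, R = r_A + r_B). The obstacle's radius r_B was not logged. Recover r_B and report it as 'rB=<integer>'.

m = 1316
d = (23, 20);  v_rel = (-2, -2),  |v_rel|² = 8
v_rel×d = (-2)·(20) − (-2)·(23) = 6
since m = R²·8 − 6²:  R² = (36 + 1316) / 8 = 169
R = √169 = 13  ⇒  r_B = 13 − 7 = 6

rB=6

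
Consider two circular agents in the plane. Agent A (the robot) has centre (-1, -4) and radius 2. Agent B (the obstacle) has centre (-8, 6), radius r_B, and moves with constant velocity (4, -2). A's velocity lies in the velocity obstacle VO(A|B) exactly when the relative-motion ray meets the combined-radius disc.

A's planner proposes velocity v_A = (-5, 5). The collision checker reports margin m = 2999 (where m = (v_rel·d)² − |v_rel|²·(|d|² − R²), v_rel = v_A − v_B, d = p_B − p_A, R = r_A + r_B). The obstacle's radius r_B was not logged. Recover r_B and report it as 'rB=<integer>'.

m = 2999
d = (-7, 10);  v_rel = (-9, 7),  |v_rel|² = 130
v_rel×d = (-9)·(10) − (7)·(-7) = -41
since m = R²·130 − (-41)²:  R² = (1681 + 2999) / 130 = 36
R = √36 = 6  ⇒  r_B = 6 − 2 = 4

rB=4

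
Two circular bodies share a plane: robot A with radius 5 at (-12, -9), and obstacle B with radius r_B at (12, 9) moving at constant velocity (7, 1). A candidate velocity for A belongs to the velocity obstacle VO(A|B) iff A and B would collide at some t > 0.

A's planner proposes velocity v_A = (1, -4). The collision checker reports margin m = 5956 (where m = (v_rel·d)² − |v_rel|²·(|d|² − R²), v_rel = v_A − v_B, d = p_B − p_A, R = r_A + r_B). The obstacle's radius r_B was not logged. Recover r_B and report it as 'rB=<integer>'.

m = 5956
d = (24, 18);  v_rel = (-6, -5),  |v_rel|² = 61
v_rel×d = (-6)·(18) − (-5)·(24) = 12
since m = R²·61 − 12²:  R² = (144 + 5956) / 61 = 100
R = √100 = 10  ⇒  r_B = 10 − 5 = 5

rB=5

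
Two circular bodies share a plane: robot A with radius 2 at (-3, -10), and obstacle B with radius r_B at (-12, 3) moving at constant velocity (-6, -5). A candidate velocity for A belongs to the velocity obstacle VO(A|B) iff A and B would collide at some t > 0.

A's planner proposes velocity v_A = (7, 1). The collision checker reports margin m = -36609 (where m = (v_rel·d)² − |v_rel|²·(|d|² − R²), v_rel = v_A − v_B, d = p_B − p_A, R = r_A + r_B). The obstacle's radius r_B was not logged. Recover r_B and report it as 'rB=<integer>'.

m = -36609
d = (-9, 13);  v_rel = (13, 6),  |v_rel|² = 205
v_rel×d = (13)·(13) − (6)·(-9) = 223
since m = R²·205 − 223²:  R² = (49729 + -36609) / 205 = 64
R = √64 = 8  ⇒  r_B = 8 − 2 = 6

rB=6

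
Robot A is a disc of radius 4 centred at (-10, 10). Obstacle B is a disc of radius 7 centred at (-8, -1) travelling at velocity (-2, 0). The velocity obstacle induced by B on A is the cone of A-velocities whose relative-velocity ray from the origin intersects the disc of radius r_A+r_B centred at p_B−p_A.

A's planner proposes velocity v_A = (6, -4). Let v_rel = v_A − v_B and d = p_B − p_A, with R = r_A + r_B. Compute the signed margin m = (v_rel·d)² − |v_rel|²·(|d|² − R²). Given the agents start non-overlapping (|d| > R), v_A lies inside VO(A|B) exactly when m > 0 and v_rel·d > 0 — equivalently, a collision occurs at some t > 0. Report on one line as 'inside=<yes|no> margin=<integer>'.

d = (2, -11),  |d|² = 125;  R = 4+7 = 11,  c = 125−11² = 4
v_rel = (8, -4),  |v_rel|² = 80;  v_rel·d = (8)·(2) + (-4)·(-11) = 60
80·t² − 120·t + 4 = 0  ⇒  m = 60² − 80·4 = 3280
m = 3280 > 0,  v_rel·d = 60 > 0  ⇒  inside

inside=yes margin=3280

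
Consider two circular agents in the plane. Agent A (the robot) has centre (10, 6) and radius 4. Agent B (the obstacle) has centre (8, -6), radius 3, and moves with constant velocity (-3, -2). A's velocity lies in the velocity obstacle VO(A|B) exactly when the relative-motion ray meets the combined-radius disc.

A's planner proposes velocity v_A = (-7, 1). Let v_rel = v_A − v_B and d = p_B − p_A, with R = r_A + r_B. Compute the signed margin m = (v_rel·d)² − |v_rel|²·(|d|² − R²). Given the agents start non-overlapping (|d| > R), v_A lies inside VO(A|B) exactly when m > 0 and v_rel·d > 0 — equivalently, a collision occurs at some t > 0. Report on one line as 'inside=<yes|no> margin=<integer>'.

d = (-2, -12),  |d|² = 148;  R = 4+3 = 7,  c = 148−7² = 99
v_rel = (-4, 3),  |v_rel|² = 25;  v_rel·d = (-4)·(-2) + (3)·(-12) = -28
25·t² + 56·t + 99 = 0  ⇒  m = (-28)² − 25·99 = -1691
m = -1691 < 0,  v_rel·d = -28 < 0  ⇒  outside

inside=no margin=-1691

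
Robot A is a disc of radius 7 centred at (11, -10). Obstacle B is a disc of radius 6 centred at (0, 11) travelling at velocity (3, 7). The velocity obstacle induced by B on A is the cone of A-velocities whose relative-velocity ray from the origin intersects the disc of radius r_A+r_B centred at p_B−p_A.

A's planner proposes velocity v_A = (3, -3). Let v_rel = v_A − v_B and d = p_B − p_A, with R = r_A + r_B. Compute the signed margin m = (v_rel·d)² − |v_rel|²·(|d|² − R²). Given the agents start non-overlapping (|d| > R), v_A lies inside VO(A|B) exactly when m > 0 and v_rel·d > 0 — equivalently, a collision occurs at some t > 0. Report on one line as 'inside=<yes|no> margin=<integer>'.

d = (-11, 21),  |d|² = 562;  R = 7+6 = 13,  c = 562−13² = 393
v_rel = (0, -10),  |v_rel|² = 100;  v_rel·d = (0)·(-11) + (-10)·(21) = -210
100·t² + 420·t + 393 = 0  ⇒  m = (-210)² − 100·393 = 4800
m = 4800 > 0,  v_rel·d = -210 < 0  ⇒  outside

inside=no margin=4800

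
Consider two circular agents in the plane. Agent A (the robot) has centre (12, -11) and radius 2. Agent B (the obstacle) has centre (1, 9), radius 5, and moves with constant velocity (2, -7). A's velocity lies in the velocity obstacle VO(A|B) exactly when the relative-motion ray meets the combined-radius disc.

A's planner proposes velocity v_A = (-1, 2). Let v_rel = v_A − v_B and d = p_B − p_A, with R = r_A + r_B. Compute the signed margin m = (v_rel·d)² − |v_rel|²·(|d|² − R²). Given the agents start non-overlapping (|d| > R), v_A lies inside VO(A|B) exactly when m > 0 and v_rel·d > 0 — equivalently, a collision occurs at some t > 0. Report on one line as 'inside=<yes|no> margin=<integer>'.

d = (-11, 20),  |d|² = 521;  R = 2+5 = 7,  c = 521−7² = 472
v_rel = (-3, 9),  |v_rel|² = 90;  v_rel·d = (-3)·(-11) + (9)·(20) = 213
90·t² − 426·t + 472 = 0  ⇒  m = 213² − 90·472 = 2889
m = 2889 > 0,  v_rel·d = 213 > 0  ⇒  inside

inside=yes margin=2889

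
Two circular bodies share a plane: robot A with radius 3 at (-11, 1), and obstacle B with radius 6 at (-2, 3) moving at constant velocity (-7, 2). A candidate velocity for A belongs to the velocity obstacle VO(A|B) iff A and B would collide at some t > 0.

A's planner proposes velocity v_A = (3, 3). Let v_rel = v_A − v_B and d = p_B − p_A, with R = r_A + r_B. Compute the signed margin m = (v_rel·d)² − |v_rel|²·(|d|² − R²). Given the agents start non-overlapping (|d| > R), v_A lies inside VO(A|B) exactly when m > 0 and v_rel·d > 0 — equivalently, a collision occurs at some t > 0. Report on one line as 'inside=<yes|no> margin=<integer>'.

d = (9, 2),  |d|² = 85;  R = 3+6 = 9,  c = 85−9² = 4
v_rel = (10, 1),  |v_rel|² = 101;  v_rel·d = (10)·(9) + (1)·(2) = 92
101·t² − 184·t + 4 = 0  ⇒  m = 92² − 101·4 = 8060
m = 8060 > 0,  v_rel·d = 92 > 0  ⇒  inside

inside=yes margin=8060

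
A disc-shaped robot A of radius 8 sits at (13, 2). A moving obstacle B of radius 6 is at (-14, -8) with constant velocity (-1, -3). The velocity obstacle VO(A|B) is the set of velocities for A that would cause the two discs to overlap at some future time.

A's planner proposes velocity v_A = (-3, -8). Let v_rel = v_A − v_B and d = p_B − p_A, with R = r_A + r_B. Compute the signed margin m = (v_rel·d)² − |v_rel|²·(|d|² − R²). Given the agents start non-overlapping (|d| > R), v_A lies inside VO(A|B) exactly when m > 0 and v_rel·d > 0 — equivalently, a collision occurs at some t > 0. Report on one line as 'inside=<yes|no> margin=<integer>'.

d = (-27, -10),  |d|² = 829;  R = 8+6 = 14,  c = 829−14² = 633
v_rel = (-2, -5),  |v_rel|² = 29;  v_rel·d = (-2)·(-27) + (-5)·(-10) = 104
29·t² − 208·t + 633 = 0  ⇒  m = 104² − 29·633 = -7541
m = -7541 < 0,  v_rel·d = 104 > 0  ⇒  outside

inside=no margin=-7541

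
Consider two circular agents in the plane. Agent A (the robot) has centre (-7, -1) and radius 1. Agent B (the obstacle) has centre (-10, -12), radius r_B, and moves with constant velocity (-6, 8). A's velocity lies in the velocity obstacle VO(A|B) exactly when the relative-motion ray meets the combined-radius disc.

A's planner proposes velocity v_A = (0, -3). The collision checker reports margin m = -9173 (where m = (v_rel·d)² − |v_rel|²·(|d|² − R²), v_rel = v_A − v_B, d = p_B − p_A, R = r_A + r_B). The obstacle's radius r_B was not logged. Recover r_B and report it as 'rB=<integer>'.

m = -9173
d = (-3, -11);  v_rel = (6, -11),  |v_rel|² = 157
v_rel×d = (6)·(-11) − (-11)·(-3) = -99
since m = R²·157 − (-99)²:  R² = (9801 + -9173) / 157 = 4
R = √4 = 2  ⇒  r_B = 2 − 1 = 1

rB=1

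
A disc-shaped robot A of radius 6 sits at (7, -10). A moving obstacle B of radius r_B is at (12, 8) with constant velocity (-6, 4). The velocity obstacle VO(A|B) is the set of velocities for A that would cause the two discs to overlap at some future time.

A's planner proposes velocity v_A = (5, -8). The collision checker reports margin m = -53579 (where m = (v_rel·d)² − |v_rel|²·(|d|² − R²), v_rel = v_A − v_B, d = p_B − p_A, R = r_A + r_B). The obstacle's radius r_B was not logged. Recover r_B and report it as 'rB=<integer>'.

m = -53579
d = (5, 18);  v_rel = (11, -12),  |v_rel|² = 265
v_rel×d = (11)·(18) − (-12)·(5) = 258
since m = R²·265 − 258²:  R² = (66564 + -53579) / 265 = 49
R = √49 = 7  ⇒  r_B = 7 − 6 = 1

rB=1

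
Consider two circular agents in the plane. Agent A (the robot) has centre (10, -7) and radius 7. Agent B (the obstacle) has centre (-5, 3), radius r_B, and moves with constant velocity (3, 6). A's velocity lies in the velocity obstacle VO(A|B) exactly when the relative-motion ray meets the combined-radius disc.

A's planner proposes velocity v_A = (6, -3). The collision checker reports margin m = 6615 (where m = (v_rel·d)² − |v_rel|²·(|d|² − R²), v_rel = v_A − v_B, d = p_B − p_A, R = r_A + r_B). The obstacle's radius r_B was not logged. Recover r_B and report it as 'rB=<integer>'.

m = 6615
d = (-15, 10);  v_rel = (3, -9),  |v_rel|² = 90
v_rel×d = (3)·(10) − (-9)·(-15) = -105
since m = R²·90 − (-105)²:  R² = (11025 + 6615) / 90 = 196
R = √196 = 14  ⇒  r_B = 14 − 7 = 7

rB=7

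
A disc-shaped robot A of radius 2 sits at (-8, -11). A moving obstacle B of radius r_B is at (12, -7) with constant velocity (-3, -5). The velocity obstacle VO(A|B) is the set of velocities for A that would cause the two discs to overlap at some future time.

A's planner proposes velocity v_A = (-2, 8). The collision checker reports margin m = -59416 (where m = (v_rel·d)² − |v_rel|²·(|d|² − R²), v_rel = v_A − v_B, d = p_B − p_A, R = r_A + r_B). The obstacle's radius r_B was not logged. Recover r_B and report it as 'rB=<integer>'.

m = -59416
d = (20, 4);  v_rel = (1, 13),  |v_rel|² = 170
v_rel×d = (1)·(4) − (13)·(20) = -256
since m = R²·170 − (-256)²:  R² = (65536 + -59416) / 170 = 36
R = √36 = 6  ⇒  r_B = 6 − 2 = 4

rB=4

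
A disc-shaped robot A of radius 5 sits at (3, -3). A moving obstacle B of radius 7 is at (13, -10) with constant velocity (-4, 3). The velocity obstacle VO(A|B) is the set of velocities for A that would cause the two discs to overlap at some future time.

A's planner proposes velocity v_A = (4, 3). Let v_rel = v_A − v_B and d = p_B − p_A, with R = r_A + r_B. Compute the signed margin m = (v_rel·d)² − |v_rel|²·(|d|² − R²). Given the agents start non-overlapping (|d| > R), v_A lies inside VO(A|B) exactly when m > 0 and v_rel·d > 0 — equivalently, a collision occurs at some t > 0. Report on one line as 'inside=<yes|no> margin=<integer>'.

d = (10, -7),  |d|² = 149;  R = 5+7 = 12,  c = 149−12² = 5
v_rel = (8, 0),  |v_rel|² = 64;  v_rel·d = (8)·(10) + (0)·(-7) = 80
64·t² − 160·t + 5 = 0  ⇒  m = 80² − 64·5 = 6080
m = 6080 > 0,  v_rel·d = 80 > 0  ⇒  inside

inside=yes margin=6080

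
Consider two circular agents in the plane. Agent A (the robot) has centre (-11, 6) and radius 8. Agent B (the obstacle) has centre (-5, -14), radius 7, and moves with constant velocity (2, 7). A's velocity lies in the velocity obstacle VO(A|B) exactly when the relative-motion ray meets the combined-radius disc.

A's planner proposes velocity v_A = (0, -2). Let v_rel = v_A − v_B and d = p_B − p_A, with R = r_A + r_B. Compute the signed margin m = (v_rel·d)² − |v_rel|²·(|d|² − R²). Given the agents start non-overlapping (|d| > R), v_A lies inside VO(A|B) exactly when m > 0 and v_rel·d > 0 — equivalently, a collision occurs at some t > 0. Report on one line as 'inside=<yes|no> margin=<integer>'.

d = (6, -20),  |d|² = 436;  R = 8+7 = 15,  c = 436−15² = 211
v_rel = (-2, -9),  |v_rel|² = 85;  v_rel·d = (-2)·(6) + (-9)·(-20) = 168
85·t² − 336·t + 211 = 0  ⇒  m = 168² − 85·211 = 10289
m = 10289 > 0,  v_rel·d = 168 > 0  ⇒  inside

inside=yes margin=10289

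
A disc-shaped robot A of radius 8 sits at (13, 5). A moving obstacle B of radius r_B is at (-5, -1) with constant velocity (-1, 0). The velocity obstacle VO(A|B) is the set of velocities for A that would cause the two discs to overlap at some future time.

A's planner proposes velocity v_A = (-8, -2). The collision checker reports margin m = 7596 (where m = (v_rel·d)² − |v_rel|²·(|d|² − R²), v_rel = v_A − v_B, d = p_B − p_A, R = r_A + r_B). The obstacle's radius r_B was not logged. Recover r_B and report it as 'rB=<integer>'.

m = 7596
d = (-18, -6);  v_rel = (-7, -2),  |v_rel|² = 53
v_rel×d = (-7)·(-6) − (-2)·(-18) = 6
since m = R²·53 − 6²:  R² = (36 + 7596) / 53 = 144
R = √144 = 12  ⇒  r_B = 12 − 8 = 4

rB=4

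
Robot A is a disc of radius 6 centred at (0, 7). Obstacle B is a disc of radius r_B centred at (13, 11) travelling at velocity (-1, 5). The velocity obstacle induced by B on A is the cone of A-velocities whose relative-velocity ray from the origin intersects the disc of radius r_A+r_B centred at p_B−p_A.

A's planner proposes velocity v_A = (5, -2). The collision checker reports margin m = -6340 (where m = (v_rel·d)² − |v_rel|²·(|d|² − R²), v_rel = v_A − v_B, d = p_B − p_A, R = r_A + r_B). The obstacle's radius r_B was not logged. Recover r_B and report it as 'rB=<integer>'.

m = -6340
d = (13, 4);  v_rel = (6, -7),  |v_rel|² = 85
v_rel×d = (6)·(4) − (-7)·(13) = 115
since m = R²·85 − 115²:  R² = (13225 + -6340) / 85 = 81
R = √81 = 9  ⇒  r_B = 9 − 6 = 3

rB=3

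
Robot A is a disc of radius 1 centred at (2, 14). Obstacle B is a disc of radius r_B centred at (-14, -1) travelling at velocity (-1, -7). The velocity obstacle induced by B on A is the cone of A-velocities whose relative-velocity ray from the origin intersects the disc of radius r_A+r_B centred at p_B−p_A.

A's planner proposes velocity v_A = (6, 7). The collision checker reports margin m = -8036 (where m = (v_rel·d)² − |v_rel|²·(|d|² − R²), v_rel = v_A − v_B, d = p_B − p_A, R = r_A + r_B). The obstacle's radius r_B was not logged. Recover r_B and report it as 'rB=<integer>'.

m = -8036
d = (-16, -15);  v_rel = (7, 14),  |v_rel|² = 245
v_rel×d = (7)·(-15) − (14)·(-16) = 119
since m = R²·245 − 119²:  R² = (14161 + -8036) / 245 = 25
R = √25 = 5  ⇒  r_B = 5 − 1 = 4

rB=4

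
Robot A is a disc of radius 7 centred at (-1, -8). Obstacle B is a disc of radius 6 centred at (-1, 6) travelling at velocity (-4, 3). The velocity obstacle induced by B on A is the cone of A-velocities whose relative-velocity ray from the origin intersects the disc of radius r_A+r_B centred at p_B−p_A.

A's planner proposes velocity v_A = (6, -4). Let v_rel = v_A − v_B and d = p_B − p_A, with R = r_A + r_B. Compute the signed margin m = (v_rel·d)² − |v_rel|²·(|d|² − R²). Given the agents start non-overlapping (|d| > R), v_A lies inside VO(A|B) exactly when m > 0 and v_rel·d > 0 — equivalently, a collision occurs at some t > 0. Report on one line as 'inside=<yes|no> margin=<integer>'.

d = (0, 14),  |d|² = 196;  R = 7+6 = 13,  c = 196−13² = 27
v_rel = (10, -7),  |v_rel|² = 149;  v_rel·d = (10)·(0) + (-7)·(14) = -98
149·t² + 196·t + 27 = 0  ⇒  m = (-98)² − 149·27 = 5581
m = 5581 > 0,  v_rel·d = -98 < 0  ⇒  outside

inside=no margin=5581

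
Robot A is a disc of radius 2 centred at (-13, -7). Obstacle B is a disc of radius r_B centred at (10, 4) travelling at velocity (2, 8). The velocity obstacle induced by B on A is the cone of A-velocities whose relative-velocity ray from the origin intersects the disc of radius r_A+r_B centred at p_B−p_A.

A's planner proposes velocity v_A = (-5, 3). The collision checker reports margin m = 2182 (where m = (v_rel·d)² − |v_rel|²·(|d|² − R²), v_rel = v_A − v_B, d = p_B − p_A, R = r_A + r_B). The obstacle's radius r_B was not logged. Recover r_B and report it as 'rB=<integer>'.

m = 2182
d = (23, 11);  v_rel = (-7, -5),  |v_rel|² = 74
v_rel×d = (-7)·(11) − (-5)·(23) = 38
since m = R²·74 − 38²:  R² = (1444 + 2182) / 74 = 49
R = √49 = 7  ⇒  r_B = 7 − 2 = 5

rB=5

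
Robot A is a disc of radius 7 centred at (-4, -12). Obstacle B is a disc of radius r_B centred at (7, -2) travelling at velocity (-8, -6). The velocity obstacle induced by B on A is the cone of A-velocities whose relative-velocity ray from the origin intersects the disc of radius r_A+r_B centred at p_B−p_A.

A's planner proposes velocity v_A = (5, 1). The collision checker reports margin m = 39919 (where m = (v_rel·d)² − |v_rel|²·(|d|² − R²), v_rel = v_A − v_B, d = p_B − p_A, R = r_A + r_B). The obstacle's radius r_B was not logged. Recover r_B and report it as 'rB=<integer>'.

m = 39919
d = (11, 10);  v_rel = (13, 7),  |v_rel|² = 218
v_rel×d = (13)·(10) − (7)·(11) = 53
since m = R²·218 − 53²:  R² = (2809 + 39919) / 218 = 196
R = √196 = 14  ⇒  r_B = 14 − 7 = 7

rB=7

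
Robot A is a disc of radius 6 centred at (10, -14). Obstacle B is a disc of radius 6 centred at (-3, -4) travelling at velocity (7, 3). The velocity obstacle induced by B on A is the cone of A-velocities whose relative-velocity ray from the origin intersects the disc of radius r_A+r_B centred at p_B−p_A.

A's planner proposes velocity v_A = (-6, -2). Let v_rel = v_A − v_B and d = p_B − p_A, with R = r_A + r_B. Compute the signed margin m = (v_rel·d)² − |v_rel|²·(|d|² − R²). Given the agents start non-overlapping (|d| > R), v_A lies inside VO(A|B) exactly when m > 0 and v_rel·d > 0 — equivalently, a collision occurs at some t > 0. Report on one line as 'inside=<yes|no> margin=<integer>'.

d = (-13, 10),  |d|² = 269;  R = 6+6 = 12,  c = 269−12² = 125
v_rel = (-13, -5),  |v_rel|² = 194;  v_rel·d = (-13)·(-13) + (-5)·(10) = 119
194·t² − 238·t + 125 = 0  ⇒  m = 119² − 194·125 = -10089
m = -10089 < 0,  v_rel·d = 119 > 0  ⇒  outside

inside=no margin=-10089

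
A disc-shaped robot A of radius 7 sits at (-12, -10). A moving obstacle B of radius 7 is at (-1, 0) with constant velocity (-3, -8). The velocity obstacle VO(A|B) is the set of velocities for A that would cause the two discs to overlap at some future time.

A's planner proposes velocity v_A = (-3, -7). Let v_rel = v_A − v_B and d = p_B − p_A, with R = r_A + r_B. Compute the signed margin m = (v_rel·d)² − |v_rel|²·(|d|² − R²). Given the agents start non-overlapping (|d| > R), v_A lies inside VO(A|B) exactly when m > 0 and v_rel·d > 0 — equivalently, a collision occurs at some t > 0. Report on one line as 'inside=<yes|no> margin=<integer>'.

d = (11, 10),  |d|² = 221;  R = 7+7 = 14,  c = 221−14² = 25
v_rel = (0, 1),  |v_rel|² = 1;  v_rel·d = (0)·(11) + (1)·(10) = 10
1·t² − 20·t + 25 = 0  ⇒  m = 10² − 1·25 = 75
m = 75 > 0,  v_rel·d = 10 > 0  ⇒  inside

inside=yes margin=75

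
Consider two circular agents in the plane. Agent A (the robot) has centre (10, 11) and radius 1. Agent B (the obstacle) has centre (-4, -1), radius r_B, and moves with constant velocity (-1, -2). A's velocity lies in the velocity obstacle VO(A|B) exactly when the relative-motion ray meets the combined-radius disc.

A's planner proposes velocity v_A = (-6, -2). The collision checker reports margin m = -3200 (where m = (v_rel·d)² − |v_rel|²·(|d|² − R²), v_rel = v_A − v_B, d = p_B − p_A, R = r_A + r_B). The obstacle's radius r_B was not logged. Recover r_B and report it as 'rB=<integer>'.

m = -3200
d = (-14, -12);  v_rel = (-5, 0),  |v_rel|² = 25
v_rel×d = (-5)·(-12) − (0)·(-14) = 60
since m = R²·25 − 60²:  R² = (3600 + -3200) / 25 = 16
R = √16 = 4  ⇒  r_B = 4 − 1 = 3

rB=3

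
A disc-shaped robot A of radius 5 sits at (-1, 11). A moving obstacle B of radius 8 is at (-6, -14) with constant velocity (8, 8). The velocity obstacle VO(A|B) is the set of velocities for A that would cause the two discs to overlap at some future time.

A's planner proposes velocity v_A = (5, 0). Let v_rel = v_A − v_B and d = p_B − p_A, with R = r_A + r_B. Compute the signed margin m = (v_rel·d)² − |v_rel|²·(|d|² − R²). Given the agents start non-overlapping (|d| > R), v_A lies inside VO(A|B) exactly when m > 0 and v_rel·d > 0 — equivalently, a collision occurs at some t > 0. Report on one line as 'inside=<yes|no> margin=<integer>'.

d = (-5, -25),  |d|² = 650;  R = 5+8 = 13,  c = 650−13² = 481
v_rel = (-3, -8),  |v_rel|² = 73;  v_rel·d = (-3)·(-5) + (-8)·(-25) = 215
73·t² − 430·t + 481 = 0  ⇒  m = 215² − 73·481 = 11112
m = 11112 > 0,  v_rel·d = 215 > 0  ⇒  inside

inside=yes margin=11112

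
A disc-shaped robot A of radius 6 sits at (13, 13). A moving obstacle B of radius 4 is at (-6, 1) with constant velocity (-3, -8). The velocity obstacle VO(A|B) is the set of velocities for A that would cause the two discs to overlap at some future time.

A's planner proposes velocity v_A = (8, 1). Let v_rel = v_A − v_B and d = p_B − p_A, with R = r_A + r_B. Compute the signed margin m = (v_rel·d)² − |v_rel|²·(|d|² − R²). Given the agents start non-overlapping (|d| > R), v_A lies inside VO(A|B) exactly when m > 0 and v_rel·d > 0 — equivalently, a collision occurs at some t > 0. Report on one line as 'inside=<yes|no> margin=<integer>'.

d = (-19, -12),  |d|² = 505;  R = 6+4 = 10,  c = 505−10² = 405
v_rel = (11, 9),  |v_rel|² = 202;  v_rel·d = (11)·(-19) + (9)·(-12) = -317
202·t² + 634·t + 405 = 0  ⇒  m = (-317)² − 202·405 = 18679
m = 18679 > 0,  v_rel·d = -317 < 0  ⇒  outside

inside=no margin=18679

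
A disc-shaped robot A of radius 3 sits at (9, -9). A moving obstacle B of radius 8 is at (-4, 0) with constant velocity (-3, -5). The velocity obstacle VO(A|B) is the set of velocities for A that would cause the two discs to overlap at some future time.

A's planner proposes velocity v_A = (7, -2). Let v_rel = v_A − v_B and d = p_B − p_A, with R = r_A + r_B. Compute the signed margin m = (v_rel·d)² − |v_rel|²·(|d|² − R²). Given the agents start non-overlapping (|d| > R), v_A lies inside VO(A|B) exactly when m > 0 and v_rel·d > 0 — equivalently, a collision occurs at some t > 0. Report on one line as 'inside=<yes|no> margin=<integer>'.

d = (-13, 9),  |d|² = 250;  R = 3+8 = 11,  c = 250−11² = 129
v_rel = (10, 3),  |v_rel|² = 109;  v_rel·d = (10)·(-13) + (3)·(9) = -103
109·t² + 206·t + 129 = 0  ⇒  m = (-103)² − 109·129 = -3452
m = -3452 < 0,  v_rel·d = -103 < 0  ⇒  outside

inside=no margin=-3452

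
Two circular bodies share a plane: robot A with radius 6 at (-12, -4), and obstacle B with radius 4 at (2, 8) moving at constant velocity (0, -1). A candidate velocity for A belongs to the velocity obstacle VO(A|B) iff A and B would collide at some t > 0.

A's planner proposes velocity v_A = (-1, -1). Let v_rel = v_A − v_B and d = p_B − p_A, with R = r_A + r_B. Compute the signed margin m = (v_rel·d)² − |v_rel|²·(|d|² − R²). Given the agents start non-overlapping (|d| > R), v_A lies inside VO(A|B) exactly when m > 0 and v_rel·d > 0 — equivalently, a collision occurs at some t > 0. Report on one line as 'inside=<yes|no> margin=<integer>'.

d = (14, 12),  |d|² = 340;  R = 6+4 = 10,  c = 340−10² = 240
v_rel = (-1, 0),  |v_rel|² = 1;  v_rel·d = (-1)·(14) + (0)·(12) = -14
1·t² + 28·t + 240 = 0  ⇒  m = (-14)² − 1·240 = -44
m = -44 < 0,  v_rel·d = -14 < 0  ⇒  outside

inside=no margin=-44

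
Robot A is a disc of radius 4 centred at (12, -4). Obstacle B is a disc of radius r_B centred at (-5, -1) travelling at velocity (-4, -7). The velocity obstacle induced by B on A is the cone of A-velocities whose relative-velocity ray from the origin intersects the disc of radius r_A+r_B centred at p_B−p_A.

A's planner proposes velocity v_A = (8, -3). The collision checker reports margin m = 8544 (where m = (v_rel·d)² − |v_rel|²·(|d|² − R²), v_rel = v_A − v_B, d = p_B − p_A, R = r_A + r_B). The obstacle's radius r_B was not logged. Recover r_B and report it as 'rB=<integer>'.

m = 8544
d = (-17, 3);  v_rel = (12, 4),  |v_rel|² = 160
v_rel×d = (12)·(3) − (4)·(-17) = 104
since m = R²·160 − 104²:  R² = (10816 + 8544) / 160 = 121
R = √121 = 11  ⇒  r_B = 11 − 4 = 7

rB=7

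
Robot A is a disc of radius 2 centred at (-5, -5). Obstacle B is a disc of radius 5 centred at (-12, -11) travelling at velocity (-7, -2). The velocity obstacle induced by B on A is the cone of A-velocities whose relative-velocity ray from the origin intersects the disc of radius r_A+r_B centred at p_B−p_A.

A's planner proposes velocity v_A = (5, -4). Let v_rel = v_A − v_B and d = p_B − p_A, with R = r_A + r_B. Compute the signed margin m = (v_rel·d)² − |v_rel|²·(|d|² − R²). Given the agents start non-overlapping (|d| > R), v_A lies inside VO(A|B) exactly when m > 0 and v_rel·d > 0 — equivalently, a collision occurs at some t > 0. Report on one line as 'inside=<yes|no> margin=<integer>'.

d = (-7, -6),  |d|² = 85;  R = 2+5 = 7,  c = 85−7² = 36
v_rel = (12, -2),  |v_rel|² = 148;  v_rel·d = (12)·(-7) + (-2)·(-6) = -72
148·t² + 144·t + 36 = 0  ⇒  m = (-72)² − 148·36 = -144
m = -144 < 0,  v_rel·d = -72 < 0  ⇒  outside

inside=no margin=-144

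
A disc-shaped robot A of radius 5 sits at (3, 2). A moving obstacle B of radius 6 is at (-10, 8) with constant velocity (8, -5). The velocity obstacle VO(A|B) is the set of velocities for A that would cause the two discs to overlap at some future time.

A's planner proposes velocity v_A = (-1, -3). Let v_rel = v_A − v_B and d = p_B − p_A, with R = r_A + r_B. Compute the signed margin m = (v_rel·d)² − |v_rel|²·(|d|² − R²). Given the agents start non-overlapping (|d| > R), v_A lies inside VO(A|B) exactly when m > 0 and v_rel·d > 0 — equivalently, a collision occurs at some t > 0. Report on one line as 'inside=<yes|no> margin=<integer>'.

d = (-13, 6),  |d|² = 205;  R = 5+6 = 11,  c = 205−11² = 84
v_rel = (-9, 2),  |v_rel|² = 85;  v_rel·d = (-9)·(-13) + (2)·(6) = 129
85·t² − 258·t + 84 = 0  ⇒  m = 129² − 85·84 = 9501
m = 9501 > 0,  v_rel·d = 129 > 0  ⇒  inside

inside=yes margin=9501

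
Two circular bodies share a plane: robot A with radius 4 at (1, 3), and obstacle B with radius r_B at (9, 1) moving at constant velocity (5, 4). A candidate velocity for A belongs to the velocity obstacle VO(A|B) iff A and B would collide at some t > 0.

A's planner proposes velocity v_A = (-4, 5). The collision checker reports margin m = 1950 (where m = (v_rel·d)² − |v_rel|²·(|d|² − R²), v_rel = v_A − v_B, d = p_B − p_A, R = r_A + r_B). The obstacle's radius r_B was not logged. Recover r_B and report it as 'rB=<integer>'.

m = 1950
d = (8, -2);  v_rel = (-9, 1),  |v_rel|² = 82
v_rel×d = (-9)·(-2) − (1)·(8) = 10
since m = R²·82 − 10²:  R² = (100 + 1950) / 82 = 25
R = √25 = 5  ⇒  r_B = 5 − 4 = 1

rB=1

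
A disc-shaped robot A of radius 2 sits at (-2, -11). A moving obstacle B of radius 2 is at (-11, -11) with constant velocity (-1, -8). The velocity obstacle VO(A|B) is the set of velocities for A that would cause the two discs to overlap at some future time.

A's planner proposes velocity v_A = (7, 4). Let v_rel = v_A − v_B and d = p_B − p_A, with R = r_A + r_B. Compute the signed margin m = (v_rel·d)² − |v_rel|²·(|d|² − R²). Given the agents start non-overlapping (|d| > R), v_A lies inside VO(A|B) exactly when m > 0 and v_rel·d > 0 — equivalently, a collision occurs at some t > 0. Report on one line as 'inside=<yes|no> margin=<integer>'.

d = (-9, 0),  |d|² = 81;  R = 2+2 = 4,  c = 81−4² = 65
v_rel = (8, 12),  |v_rel|² = 208;  v_rel·d = (8)·(-9) + (12)·(0) = -72
208·t² + 144·t + 65 = 0  ⇒  m = (-72)² − 208·65 = -8336
m = -8336 < 0,  v_rel·d = -72 < 0  ⇒  outside

inside=no margin=-8336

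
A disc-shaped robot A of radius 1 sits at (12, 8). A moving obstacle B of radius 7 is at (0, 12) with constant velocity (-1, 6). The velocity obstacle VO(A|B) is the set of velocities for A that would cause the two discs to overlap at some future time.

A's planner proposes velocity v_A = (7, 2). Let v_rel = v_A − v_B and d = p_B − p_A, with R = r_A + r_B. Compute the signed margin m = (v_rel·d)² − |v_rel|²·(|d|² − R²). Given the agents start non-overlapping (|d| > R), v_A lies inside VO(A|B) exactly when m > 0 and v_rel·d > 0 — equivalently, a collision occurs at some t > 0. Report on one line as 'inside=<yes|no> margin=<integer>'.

d = (-12, 4),  |d|² = 160;  R = 1+7 = 8,  c = 160−8² = 96
v_rel = (8, -4),  |v_rel|² = 80;  v_rel·d = (8)·(-12) + (-4)·(4) = -112
80·t² + 224·t + 96 = 0  ⇒  m = (-112)² − 80·96 = 4864
m = 4864 > 0,  v_rel·d = -112 < 0  ⇒  outside

inside=no margin=4864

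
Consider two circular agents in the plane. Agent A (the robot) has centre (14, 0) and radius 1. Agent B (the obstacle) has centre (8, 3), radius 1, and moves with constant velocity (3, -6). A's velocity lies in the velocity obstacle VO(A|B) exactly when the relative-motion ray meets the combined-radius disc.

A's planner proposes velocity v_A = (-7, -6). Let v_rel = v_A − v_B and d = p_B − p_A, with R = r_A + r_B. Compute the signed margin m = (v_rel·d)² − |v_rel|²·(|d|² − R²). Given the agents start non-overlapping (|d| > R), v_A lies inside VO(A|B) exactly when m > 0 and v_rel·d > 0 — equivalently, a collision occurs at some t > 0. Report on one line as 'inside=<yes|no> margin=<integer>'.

d = (-6, 3),  |d|² = 45;  R = 1+1 = 2,  c = 45−2² = 41
v_rel = (-10, 0),  |v_rel|² = 100;  v_rel·d = (-10)·(-6) + (0)·(3) = 60
100·t² − 120·t + 41 = 0  ⇒  m = 60² − 100·41 = -500
m = -500 < 0,  v_rel·d = 60 > 0  ⇒  outside

inside=no margin=-500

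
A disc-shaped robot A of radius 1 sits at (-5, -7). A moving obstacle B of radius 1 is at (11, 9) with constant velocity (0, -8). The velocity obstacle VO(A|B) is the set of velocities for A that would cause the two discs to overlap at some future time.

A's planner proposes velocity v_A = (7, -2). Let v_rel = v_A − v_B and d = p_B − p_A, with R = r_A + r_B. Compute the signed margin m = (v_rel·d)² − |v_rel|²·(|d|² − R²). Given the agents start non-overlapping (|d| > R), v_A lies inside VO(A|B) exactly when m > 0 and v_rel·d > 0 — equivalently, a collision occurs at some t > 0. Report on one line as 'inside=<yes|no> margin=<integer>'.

d = (16, 16),  |d|² = 512;  R = 1+1 = 2,  c = 512−2² = 508
v_rel = (7, 6),  |v_rel|² = 85;  v_rel·d = (7)·(16) + (6)·(16) = 208
85·t² − 416·t + 508 = 0  ⇒  m = 208² − 85·508 = 84
m = 84 > 0,  v_rel·d = 208 > 0  ⇒  inside

inside=yes margin=84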